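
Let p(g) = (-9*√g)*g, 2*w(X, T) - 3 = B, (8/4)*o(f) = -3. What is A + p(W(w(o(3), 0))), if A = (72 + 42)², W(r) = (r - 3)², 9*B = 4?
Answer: 8409241/648 ≈ 12977.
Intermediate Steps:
o(f) = -3/2 (o(f) = (½)*(-3) = -3/2)
B = 4/9 (B = (⅑)*4 = 4/9 ≈ 0.44444)
w(X, T) = 31/18 (w(X, T) = 3/2 + (½)*(4/9) = 3/2 + 2/9 = 31/18)
W(r) = (-3 + r)²
A = 12996 (A = 114² = 12996)
p(g) = -9*g^(3/2)
A + p(W(w(o(3), 0))) = 12996 - 9*((-3 + 31/18)²)^(3/2) = 12996 - 9*((-23/18)²)^(3/2) = 12996 - 9*(529/324)^(3/2) = 12996 - 9*12167/5832 = 12996 - 12167/648 = 8409241/648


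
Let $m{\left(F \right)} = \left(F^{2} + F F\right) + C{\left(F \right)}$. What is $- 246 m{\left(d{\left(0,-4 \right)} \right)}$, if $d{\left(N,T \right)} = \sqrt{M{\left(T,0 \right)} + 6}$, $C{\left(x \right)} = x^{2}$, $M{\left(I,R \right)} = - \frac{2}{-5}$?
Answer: $- \frac{23616}{5} \approx -4723.2$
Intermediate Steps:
$M{\left(I,R \right)} = \frac{2}{5}$ ($M{\left(I,R \right)} = \left(-2\right) \left(- \frac{1}{5}\right) = \frac{2}{5}$)
$d{\left(N,T \right)} = \frac{4 \sqrt{10}}{5}$ ($d{\left(N,T \right)} = \sqrt{\frac{2}{5} + 6} = \sqrt{\frac{32}{5}} = \frac{4 \sqrt{10}}{5}$)
$m{\left(F \right)} = 3 F^{2}$ ($m{\left(F \right)} = \left(F^{2} + F F\right) + F^{2} = \left(F^{2} + F^{2}\right) + F^{2} = 2 F^{2} + F^{2} = 3 F^{2}$)
$- 246 m{\left(d{\left(0,-4 \right)} \right)} = - 246 \cdot 3 \left(\frac{4 \sqrt{10}}{5}\right)^{2} = - 246 \cdot 3 \cdot \frac{32}{5} = \left(-246\right) \frac{96}{5} = - \frac{23616}{5}$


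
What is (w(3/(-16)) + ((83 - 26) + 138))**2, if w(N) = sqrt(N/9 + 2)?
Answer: (2340 + sqrt(285))**2/144 ≈ 38576.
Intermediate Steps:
w(N) = sqrt(2 + N/9) (w(N) = sqrt(N*(1/9) + 2) = sqrt(N/9 + 2) = sqrt(2 + N/9))
(w(3/(-16)) + ((83 - 26) + 138))**2 = (sqrt(18 + 3/(-16))/3 + ((83 - 26) + 138))**2 = (sqrt(18 + 3*(-1/16))/3 + (57 + 138))**2 = (sqrt(18 - 3/16)/3 + 195)**2 = (sqrt(285/16)/3 + 195)**2 = ((sqrt(285)/4)/3 + 195)**2 = (sqrt(285)/12 + 195)**2 = (195 + sqrt(285)/12)**2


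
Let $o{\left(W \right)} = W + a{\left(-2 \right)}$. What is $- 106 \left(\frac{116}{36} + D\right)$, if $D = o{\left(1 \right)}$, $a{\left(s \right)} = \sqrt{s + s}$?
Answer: $- \frac{4028}{9} - 212 i \approx -447.56 - 212.0 i$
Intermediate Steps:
$a{\left(s \right)} = \sqrt{2} \sqrt{s}$ ($a{\left(s \right)} = \sqrt{2 s} = \sqrt{2} \sqrt{s}$)
$o{\left(W \right)} = W + 2 i$ ($o{\left(W \right)} = W + \sqrt{2} \sqrt{-2} = W + \sqrt{2} i \sqrt{2} = W + 2 i$)
$D = 1 + 2 i \approx 1.0 + 2.0 i$
$- 106 \left(\frac{116}{36} + D\right) = - 106 \left(\frac{116}{36} + \left(1 + 2 i\right)\right) = - 106 \left(116 \cdot \frac{1}{36} + \left(1 + 2 i\right)\right) = - 106 \left(\frac{29}{9} + \left(1 + 2 i\right)\right) = - 106 \left(\frac{38}{9} + 2 i\right) = - \frac{4028}{9} - 212 i$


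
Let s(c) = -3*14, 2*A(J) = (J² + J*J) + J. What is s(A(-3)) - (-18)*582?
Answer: 10434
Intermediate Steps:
A(J) = J² + J/2 (A(J) = ((J² + J*J) + J)/2 = ((J² + J²) + J)/2 = (2*J² + J)/2 = (J + 2*J²)/2 = J² + J/2)
s(c) = -42
s(A(-3)) - (-18)*582 = -42 - (-18)*582 = -42 - 1*(-10476) = -42 + 10476 = 10434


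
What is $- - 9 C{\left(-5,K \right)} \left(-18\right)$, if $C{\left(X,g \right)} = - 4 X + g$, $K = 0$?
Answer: $-3240$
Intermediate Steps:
$C{\left(X,g \right)} = g - 4 X$
$- - 9 C{\left(-5,K \right)} \left(-18\right) = - - 9 \left(0 - -20\right) \left(-18\right) = - - 9 \left(0 + 20\right) \left(-18\right) = - \left(-9\right) 20 \left(-18\right) = - \left(-180\right) \left(-18\right) = \left(-1\right) 3240 = -3240$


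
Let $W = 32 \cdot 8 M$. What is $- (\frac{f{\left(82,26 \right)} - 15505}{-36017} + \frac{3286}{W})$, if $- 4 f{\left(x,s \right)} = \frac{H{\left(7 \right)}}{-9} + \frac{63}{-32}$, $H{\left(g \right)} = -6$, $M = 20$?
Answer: $- \frac{296603693}{276610560} \approx -1.0723$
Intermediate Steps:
$f{\left(x,s \right)} = \frac{125}{384}$ ($f{\left(x,s \right)} = - \frac{- \frac{6}{-9} + \frac{63}{-32}}{4} = - \frac{\left(-6\right) \left(- \frac{1}{9}\right) + 63 \left(- \frac{1}{32}\right)}{4} = - \frac{\frac{2}{3} - \frac{63}{32}}{4} = \left(- \frac{1}{4}\right) \left(- \frac{125}{96}\right) = \frac{125}{384}$)
$W = 5120$ ($W = 32 \cdot 8 \cdot 20 = 256 \cdot 20 = 5120$)
$- (\frac{f{\left(82,26 \right)} - 15505}{-36017} + \frac{3286}{W}) = - (\frac{\frac{125}{384} - 15505}{-36017} + \frac{3286}{5120}) = - (\left(- \frac{5953795}{384}\right) \left(- \frac{1}{36017}\right) + 3286 \cdot \frac{1}{5120}) = - (\frac{5953795}{13830528} + \frac{1643}{2560}) = \left(-1\right) \frac{296603693}{276610560} = - \frac{296603693}{276610560}$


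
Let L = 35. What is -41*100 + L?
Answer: -4065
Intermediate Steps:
-41*100 + L = -41*100 + 35 = -4100 + 35 = -4065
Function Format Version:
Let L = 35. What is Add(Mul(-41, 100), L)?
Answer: -4065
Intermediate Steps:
Add(Mul(-41, 100), L) = Add(Mul(-41, 100), 35) = Add(-4100, 35) = -4065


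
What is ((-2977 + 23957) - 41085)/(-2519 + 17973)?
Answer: -20105/15454 ≈ -1.3010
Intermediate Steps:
((-2977 + 23957) - 41085)/(-2519 + 17973) = (20980 - 41085)/15454 = -20105*1/15454 = -20105/15454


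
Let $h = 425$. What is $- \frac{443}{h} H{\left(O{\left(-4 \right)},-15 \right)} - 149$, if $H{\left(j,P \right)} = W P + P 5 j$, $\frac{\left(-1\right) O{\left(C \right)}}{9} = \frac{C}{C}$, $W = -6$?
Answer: $- \frac{4732}{5} \approx -946.4$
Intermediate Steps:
$O{\left(C \right)} = -9$ ($O{\left(C \right)} = - 9 \frac{C}{C} = \left(-9\right) 1 = -9$)
$H{\left(j,P \right)} = - 6 P + 5 P j$ ($H{\left(j,P \right)} = - 6 P + P 5 j = - 6 P + 5 P j$)
$- \frac{443}{h} H{\left(O{\left(-4 \right)},-15 \right)} - 149 = - \frac{443}{425} \left(- 15 \left(-6 + 5 \left(-9\right)\right)\right) - 149 = \left(-443\right) \frac{1}{425} \left(- 15 \left(-6 - 45\right)\right) - 149 = - \frac{443 \left(\left(-15\right) \left(-51\right)\right)}{425} - 149 = \left(- \frac{443}{425}\right) 765 - 149 = - \frac{3987}{5} - 149 = - \frac{4732}{5}$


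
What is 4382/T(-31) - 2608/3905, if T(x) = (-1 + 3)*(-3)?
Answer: -8563679/11715 ≈ -731.00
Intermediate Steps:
T(x) = -6 (T(x) = 2*(-3) = -6)
4382/T(-31) - 2608/3905 = 4382/(-6) - 2608/3905 = 4382*(-⅙) - 2608*1/3905 = -2191/3 - 2608/3905 = -8563679/11715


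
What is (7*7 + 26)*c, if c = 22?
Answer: 1650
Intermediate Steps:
(7*7 + 26)*c = (7*7 + 26)*22 = (49 + 26)*22 = 75*22 = 1650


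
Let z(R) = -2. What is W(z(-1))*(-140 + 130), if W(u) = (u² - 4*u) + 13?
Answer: -250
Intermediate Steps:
W(u) = 13 + u² - 4*u
W(z(-1))*(-140 + 130) = (13 + (-2)² - 4*(-2))*(-140 + 130) = (13 + 4 + 8)*(-10) = 25*(-10) = -250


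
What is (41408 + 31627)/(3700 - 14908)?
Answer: -24345/3736 ≈ -6.5163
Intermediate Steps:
(41408 + 31627)/(3700 - 14908) = 73035/(-11208) = 73035*(-1/11208) = -24345/3736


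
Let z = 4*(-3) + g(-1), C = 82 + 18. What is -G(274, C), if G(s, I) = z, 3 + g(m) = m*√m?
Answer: 15 + I ≈ 15.0 + 1.0*I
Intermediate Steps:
C = 100
g(m) = -3 + m^(3/2) (g(m) = -3 + m*√m = -3 + m^(3/2))
z = -15 - I (z = 4*(-3) + (-3 + (-1)^(3/2)) = -12 + (-3 - I) = -15 - I ≈ -15.0 - 1.0*I)
G(s, I) = -15 - I
-G(274, C) = -(-15 - I) = 15 + I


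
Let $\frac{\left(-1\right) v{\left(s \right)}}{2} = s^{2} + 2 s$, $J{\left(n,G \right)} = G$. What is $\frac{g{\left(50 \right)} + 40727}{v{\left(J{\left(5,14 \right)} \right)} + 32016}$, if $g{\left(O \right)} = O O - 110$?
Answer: $\frac{43117}{31568} \approx 1.3658$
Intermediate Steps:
$g{\left(O \right)} = -110 + O^{2}$ ($g{\left(O \right)} = O^{2} - 110 = -110 + O^{2}$)
$v{\left(s \right)} = - 4 s - 2 s^{2}$ ($v{\left(s \right)} = - 2 \left(s^{2} + 2 s\right) = - 4 s - 2 s^{2}$)
$\frac{g{\left(50 \right)} + 40727}{v{\left(J{\left(5,14 \right)} \right)} + 32016} = \frac{\left(-110 + 50^{2}\right) + 40727}{\left(-2\right) 14 \left(2 + 14\right) + 32016} = \frac{\left(-110 + 2500\right) + 40727}{\left(-2\right) 14 \cdot 16 + 32016} = \frac{2390 + 40727}{-448 + 32016} = \frac{43117}{31568}$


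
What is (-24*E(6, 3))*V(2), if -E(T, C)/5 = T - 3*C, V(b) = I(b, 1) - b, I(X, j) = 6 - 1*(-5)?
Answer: -3240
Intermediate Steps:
I(X, j) = 11 (I(X, j) = 6 + 5 = 11)
V(b) = 11 - b
E(T, C) = -5*T + 15*C (E(T, C) = -5*(T - 3*C) = -5*T + 15*C)
(-24*E(6, 3))*V(2) = (-24*(-5*6 + 15*3))*(11 - 1*2) = (-24*(-30 + 45))*(11 - 2) = -24*15*9 = -360*9 = -3240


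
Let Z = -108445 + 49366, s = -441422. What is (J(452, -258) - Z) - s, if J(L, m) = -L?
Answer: 500049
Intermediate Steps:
Z = -59079
(J(452, -258) - Z) - s = (-1*452 - 1*(-59079)) - 1*(-441422) = (-452 + 59079) + 441422 = 58627 + 441422 = 500049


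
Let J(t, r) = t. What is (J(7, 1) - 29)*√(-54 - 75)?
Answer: -22*I*√129 ≈ -249.87*I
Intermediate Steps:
(J(7, 1) - 29)*√(-54 - 75) = (7 - 29)*√(-54 - 75) = -22*I*√129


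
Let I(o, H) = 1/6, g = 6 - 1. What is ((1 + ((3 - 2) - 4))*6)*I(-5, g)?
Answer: -2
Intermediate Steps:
g = 5
I(o, H) = 1/6 (I(o, H) = 1*(1/6) = 1/6)
((1 + ((3 - 2) - 4))*6)*I(-5, g) = ((1 + ((3 - 2) - 4))*6)*(1/6) = ((1 + (1 - 4))*6)*(1/6) = ((1 - 3)*6)*(1/6) = -2*6*(1/6) = -12*1/6 = -2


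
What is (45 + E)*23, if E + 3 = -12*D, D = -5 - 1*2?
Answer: 2898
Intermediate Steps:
D = -7 (D = -5 - 2 = -7)
E = 81 (E = -3 - 12*(-7) = -3 + 84 = 81)
(45 + E)*23 = (45 + 81)*23 = 126*23 = 2898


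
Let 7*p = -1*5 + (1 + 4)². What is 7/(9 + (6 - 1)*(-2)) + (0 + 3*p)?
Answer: 11/7 ≈ 1.5714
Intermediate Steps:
p = 20/7 (p = (-1*5 + (1 + 4)²)/7 = (-5 + 5²)/7 = (-5 + 25)/7 = (⅐)*20 = 20/7 ≈ 2.8571)
7/(9 + (6 - 1)*(-2)) + (0 + 3*p) = 7/(9 + (6 - 1)*(-2)) + (0 + 3*(20/7)) = 7/(9 + 5*(-2)) + (0 + 60/7) = 7/(9 - 10) + 60/7 = 7/(-1) + 60/7 = -1*7 + 60/7 = -7 + 60/7 = 11/7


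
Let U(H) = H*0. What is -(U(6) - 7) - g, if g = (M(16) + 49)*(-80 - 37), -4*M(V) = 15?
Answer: 21205/4 ≈ 5301.3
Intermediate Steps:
U(H) = 0
M(V) = -15/4 (M(V) = -1/4*15 = -15/4)
g = -21177/4 (g = (-15/4 + 49)*(-80 - 37) = (181/4)*(-117) = -21177/4 ≈ -5294.3)
-(U(6) - 7) - g = -(0 - 7) - 1*(-21177/4) = -1*(-7) + 21177/4 = 7 + 21177/4 = 21205/4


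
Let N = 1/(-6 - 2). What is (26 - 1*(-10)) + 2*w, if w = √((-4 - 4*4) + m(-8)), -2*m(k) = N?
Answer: 36 + I*√319/2 ≈ 36.0 + 8.9303*I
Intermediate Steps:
N = -⅛ (N = 1/(-8) = -⅛ ≈ -0.12500)
m(k) = 1/16 (m(k) = -½*(-⅛) = 1/16)
w = I*√319/4 (w = √((-4 - 4*4) + 1/16) = √((-4 - 16) + 1/16) = √(-20 + 1/16) = √(-319/16) = I*√319/4 ≈ 4.4651*I)
(26 - 1*(-10)) + 2*w = (26 - 1*(-10)) + 2*(I*√319/4) = (26 + 10) + I*√319/2 = 36 + I*√319/2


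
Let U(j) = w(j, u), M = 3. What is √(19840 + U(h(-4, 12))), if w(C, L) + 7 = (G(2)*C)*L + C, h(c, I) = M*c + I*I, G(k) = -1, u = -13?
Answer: 3*√2409 ≈ 147.24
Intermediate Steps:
h(c, I) = I² + 3*c (h(c, I) = 3*c + I*I = 3*c + I² = I² + 3*c)
w(C, L) = -7 + C - C*L (w(C, L) = -7 + ((-C)*L + C) = -7 + (-C*L + C) = -7 + (C - C*L) = -7 + C - C*L)
U(j) = -7 + 14*j (U(j) = -7 + j - 1*j*(-13) = -7 + j + 13*j = -7 + 14*j)
√(19840 + U(h(-4, 12))) = √(19840 + (-7 + 14*(12² + 3*(-4)))) = √(19840 + (-7 + 14*(144 - 12))) = √(19840 + (-7 + 14*132)) = √(19840 + (-7 + 1848)) = √(19840 + 1841) = √21681 = 3*√2409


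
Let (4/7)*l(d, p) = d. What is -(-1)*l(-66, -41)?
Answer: -231/2 ≈ -115.50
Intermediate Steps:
l(d, p) = 7*d/4
-(-1)*l(-66, -41) = -(-1)*(7/4)*(-66) = -(-1)*(-231)/2 = -1*231/2 = -231/2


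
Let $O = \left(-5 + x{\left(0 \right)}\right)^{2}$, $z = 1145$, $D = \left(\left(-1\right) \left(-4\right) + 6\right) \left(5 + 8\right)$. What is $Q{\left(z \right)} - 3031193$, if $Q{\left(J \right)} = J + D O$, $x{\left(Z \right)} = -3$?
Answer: $-3021728$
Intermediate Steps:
$D = 130$ ($D = \left(4 + 6\right) 13 = 10 \cdot 13 = 130$)
$O = 64$ ($O = \left(-5 - 3\right)^{2} = \left(-8\right)^{2} = 64$)
$Q{\left(J \right)} = 8320 + J$ ($Q{\left(J \right)} = J + 130 \cdot 64 = J + 8320 = 8320 + J$)
$Q{\left(z \right)} - 3031193 = \left(8320 + 1145\right) - 3031193 = 9465 - 3031193 = -3021728$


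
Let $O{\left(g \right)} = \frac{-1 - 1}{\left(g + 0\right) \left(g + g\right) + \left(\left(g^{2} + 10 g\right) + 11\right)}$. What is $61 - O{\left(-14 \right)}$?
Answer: $\frac{28001}{459} \approx 61.004$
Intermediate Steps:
$O{\left(g \right)} = - \frac{2}{11 + 3 g^{2} + 10 g}$ ($O{\left(g \right)} = - \frac{2}{g 2 g + \left(11 + g^{2} + 10 g\right)} = - \frac{2}{2 g^{2} + \left(11 + g^{2} + 10 g\right)} = - \frac{2}{11 + 3 g^{2} + 10 g}$)
$61 - O{\left(-14 \right)} = 61 - - \frac{2}{11 + 3 \left(-14\right)^{2} + 10 \left(-14\right)} = 61 - - \frac{2}{11 + 3 \cdot 196 - 140} = 61 - - \frac{2}{11 + 588 - 140} = 61 - - \frac{2}{459} = 61 + \frac{2}{459} = \frac{28001}{459}$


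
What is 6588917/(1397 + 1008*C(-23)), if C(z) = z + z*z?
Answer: 6588917/511445 ≈ 12.883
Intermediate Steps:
C(z) = z + z**2
6588917/(1397 + 1008*C(-23)) = 6588917/(1397 + 1008*(-23*(1 - 23))) = 6588917/(1397 + 1008*(-23*(-22))) = 6588917/(1397 + 1008*506) = 6588917/(1397 + 510048) = 6588917/511445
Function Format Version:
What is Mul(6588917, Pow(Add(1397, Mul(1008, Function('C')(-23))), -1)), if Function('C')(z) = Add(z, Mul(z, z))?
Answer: Rational(6588917, 511445) ≈ 12.883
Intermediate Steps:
Function('C')(z) = Add(z, Pow(z, 2))
Mul(6588917, Pow(Add(1397, Mul(1008, Function('C')(-23))), -1)) = Mul(6588917, Pow(Add(1397, Mul(1008, Mul(-23, Add(1, -23)))), -1)) = Mul(6588917, Pow(Add(1397, Mul(1008, Mul(-23, -22))), -1)) = Mul(6588917, Pow(Add(1397, Mul(1008, 506)), -1)) = Mul(6588917, Pow(Add(1397, 510048), -1)) = Mul(6588917, Pow(511445, -1)) = Mul(6588917, Rational(1, 511445)) = Rational(6588917, 511445)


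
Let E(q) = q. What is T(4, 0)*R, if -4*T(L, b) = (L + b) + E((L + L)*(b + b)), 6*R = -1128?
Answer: 188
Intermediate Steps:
R = -188 (R = (1/6)*(-1128) = -188)
T(L, b) = -L/4 - b/4 - L*b (T(L, b) = -((L + b) + (L + L)*(b + b))/4 = -((L + b) + (2*L)*(2*b))/4 = -((L + b) + 4*L*b)/4 = -(L + b + 4*L*b)/4 = -L/4 - b/4 - L*b)
T(4, 0)*R = (-1/4*4 - 1/4*0 - 1*4*0)*(-188) = (-1 + 0 + 0)*(-188) = -1*(-188) = 188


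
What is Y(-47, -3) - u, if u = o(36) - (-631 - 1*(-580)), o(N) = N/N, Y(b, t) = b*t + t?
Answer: 86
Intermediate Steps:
Y(b, t) = t + b*t
o(N) = 1
u = 52 (u = 1 - (-631 - 1*(-580)) = 1 - (-631 + 580) = 1 - 1*(-51) = 1 + 51 = 52)
Y(-47, -3) - u = -3*(1 - 47) - 1*52 = -3*(-46) - 52 = 138 - 52 = 86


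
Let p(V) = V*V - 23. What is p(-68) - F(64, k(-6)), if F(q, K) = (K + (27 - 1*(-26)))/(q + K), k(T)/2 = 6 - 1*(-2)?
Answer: 368011/80 ≈ 4600.1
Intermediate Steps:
k(T) = 16 (k(T) = 2*(6 - 1*(-2)) = 2*(6 + 2) = 2*8 = 16)
F(q, K) = (53 + K)/(K + q) (F(q, K) = (K + (27 + 26))/(K + q) = (K + 53)/(K + q) = (53 + K)/(K + q))
p(V) = -23 + V² (p(V) = V² - 23 = -23 + V²)
p(-68) - F(64, k(-6)) = (-23 + (-68)²) - (53 + 16)/(16 + 64) = (-23 + 4624) - 69/80 = 4601 - 69/80 = 368011/80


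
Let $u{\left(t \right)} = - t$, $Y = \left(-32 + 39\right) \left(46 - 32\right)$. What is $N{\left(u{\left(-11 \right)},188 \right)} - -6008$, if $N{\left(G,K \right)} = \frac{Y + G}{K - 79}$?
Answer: $6009$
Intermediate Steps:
$Y = 98$ ($Y = 7 \cdot 14 = 98$)
$N{\left(G,K \right)} = \frac{98 + G}{-79 + K}$ ($N{\left(G,K \right)} = \frac{98 + G}{K - 79} = \frac{98 + G}{-79 + K}$)
$N{\left(u{\left(-11 \right)},188 \right)} - -6008 = \frac{98 - -11}{-79 + 188} - -6008 = \frac{98 + 11}{109} + 6008 = \frac{1}{109} \cdot 109 + 6008 = 1 + 6008 = 6009$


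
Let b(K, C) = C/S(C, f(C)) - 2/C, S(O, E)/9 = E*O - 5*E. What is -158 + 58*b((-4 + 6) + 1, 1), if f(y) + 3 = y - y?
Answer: -14767/54 ≈ -273.46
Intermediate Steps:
f(y) = -3 (f(y) = -3 + (y - y) = -3 + 0 = -3)
S(O, E) = -45*E + 9*E*O (S(O, E) = 9*(E*O - 5*E) = 9*(-5*E + E*O) = -45*E + 9*E*O)
b(K, C) = -2/C + C/(135 - 27*C) (b(K, C) = C/((9*(-3)*(-5 + C))) - 2/C = C/(135 - 27*C) - 2/C = -2/C + C/(135 - 27*C))
-158 + 58*b((-4 + 6) + 1, 1) = -158 + 58*((1/27)*(270 - 1*1² - 54*1)/(1*(-5 + 1))) = -158 + 58*((1/27)*1*(270 - 1*1 - 54)/(-4)) = -158 + 58*((1/27)*1*(-¼)*(270 - 1 - 54)) = -158 + 58*((1/27)*1*(-¼)*215) = -158 + 58*(-215/108) = -158 - 6235/54 = -14767/54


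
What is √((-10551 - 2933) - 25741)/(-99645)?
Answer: -I*√1569/19929 ≈ -0.0019876*I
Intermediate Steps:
√((-10551 - 2933) - 25741)/(-99645) = √(-13484 - 25741)*(-1/99645) = √(-39225)*(-1/99645) = (5*I*√1569)*(-1/99645) = -I*√1569/19929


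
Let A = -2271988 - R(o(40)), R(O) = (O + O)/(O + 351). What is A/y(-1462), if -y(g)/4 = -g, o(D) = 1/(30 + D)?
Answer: 27912508575/71845604 ≈ 388.51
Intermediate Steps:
R(O) = 2*O/(351 + O) (R(O) = (2*O)/(351 + O) = 2*O/(351 + O))
A = -55825017150/24571 (A = -2271988 - 2/((30 + 40)*(351 + 1/(30 + 40))) = -2271988 - 2/(70*(351 + 1/70)) = -2271988 - 2/(70*24571/70) = -2271988 - 2*70/(70*24571) = -2271988 - 1*2/24571 = -2271988 - 2/24571 = -55825017150/24571 ≈ -2.2720e+6)
y(g) = 4*g (y(g) = -(-4)*g = 4*g)
A/y(-1462) = -55825017150/(24571*(4*(-1462))) = -55825017150/24571/(-5848) = -55825017150/24571*(-1/5848) = 27912508575/71845604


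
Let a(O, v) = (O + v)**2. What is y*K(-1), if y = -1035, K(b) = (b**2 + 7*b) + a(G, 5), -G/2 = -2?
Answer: -77625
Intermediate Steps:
G = 4 (G = -2*(-2) = 4)
K(b) = 81 + b**2 + 7*b (K(b) = (b**2 + 7*b) + (4 + 5)**2 = (b**2 + 7*b) + 9**2 = (b**2 + 7*b) + 81 = 81 + b**2 + 7*b)
y*K(-1) = -1035*(81 + (-1)**2 + 7*(-1)) = -1035*(81 + 1 - 7) = -1035*75 = -77625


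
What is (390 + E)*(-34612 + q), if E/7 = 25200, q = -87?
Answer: -6134436210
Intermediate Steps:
E = 176400 (E = 7*25200 = 176400)
(390 + E)*(-34612 + q) = (390 + 176400)*(-34612 - 87) = 176790*(-34699) = -6134436210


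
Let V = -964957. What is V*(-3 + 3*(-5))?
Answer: 17369226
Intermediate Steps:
V*(-3 + 3*(-5)) = -964957*(-3 + 3*(-5)) = -964957*(-3 - 15) = -964957*(-18) = 17369226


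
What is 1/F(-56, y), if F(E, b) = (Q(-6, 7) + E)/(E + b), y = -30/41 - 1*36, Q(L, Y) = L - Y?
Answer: 3802/2829 ≈ 1.3439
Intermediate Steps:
y = -1506/41 (y = -30*1/41 - 36 = -30/41 - 36 = -1506/41 ≈ -36.732)
F(E, b) = (-13 + E)/(E + b) (F(E, b) = ((-6 - 1*7) + E)/(E + b) = ((-6 - 7) + E)/(E + b) = (-13 + E)/(E + b))
1/F(-56, y) = 1/((-13 - 56)/(-56 - 1506/41)) = 1/(-69/(-3802/41)) = 1/(-41/3802*(-69)) = 1/(2829/3802) = 3802/2829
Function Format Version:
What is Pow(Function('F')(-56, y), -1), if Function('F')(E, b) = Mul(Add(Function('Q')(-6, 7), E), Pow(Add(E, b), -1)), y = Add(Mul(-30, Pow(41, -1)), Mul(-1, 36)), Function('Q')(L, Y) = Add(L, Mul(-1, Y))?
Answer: Rational(3802, 2829) ≈ 1.3439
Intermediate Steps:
y = Rational(-1506, 41) (y = Add(Mul(-30, Rational(1, 41)), -36) = Add(Rational(-30, 41), -36) = Rational(-1506, 41) ≈ -36.732)
Function('F')(E, b) = Mul(Pow(Add(E, b), -1), Add(-13, E)) (Function('F')(E, b) = Mul(Add(Add(-6, Mul(-1, 7)), E), Pow(Add(E, b), -1)) = Mul(Add(Add(-6, -7), E), Pow(Add(E, b), -1)) = Mul(Add(-13, E), Pow(Add(E, b), -1)) = Mul(Pow(Add(E, b), -1), Add(-13, E)))
Pow(Function('F')(-56, y), -1) = Pow(Mul(Pow(Add(-56, Rational(-1506, 41)), -1), Add(-13, -56)), -1) = Pow(Mul(Pow(Rational(-3802, 41), -1), -69), -1) = Pow(Mul(Rational(-41, 3802), -69), -1) = Pow(Rational(2829, 3802), -1) = Rational(3802, 2829)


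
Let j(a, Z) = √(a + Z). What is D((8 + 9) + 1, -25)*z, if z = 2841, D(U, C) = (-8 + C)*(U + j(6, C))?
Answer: -1687554 - 93753*I*√19 ≈ -1.6876e+6 - 4.0866e+5*I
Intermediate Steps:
j(a, Z) = √(Z + a)
D(U, C) = (-8 + C)*(U + √(6 + C)) (D(U, C) = (-8 + C)*(U + √(C + 6)) = (-8 + C)*(U + √(6 + C)))
D((8 + 9) + 1, -25)*z = (-8*((8 + 9) + 1) - 8*√(6 - 25) - 25*((8 + 9) + 1) - 25*√(6 - 25))*2841 = (-8*(17 + 1) - 8*I*√19 - 25*(17 + 1) - 25*I*√19)*2841 = (-8*18 - 8*I*√19 - 25*18 - 25*I*√19)*2841 = (-144 - 8*I*√19 - 450 - 25*I*√19)*2841 = (-594 - 33*I*√19)*2841 = -1687554 - 93753*I*√19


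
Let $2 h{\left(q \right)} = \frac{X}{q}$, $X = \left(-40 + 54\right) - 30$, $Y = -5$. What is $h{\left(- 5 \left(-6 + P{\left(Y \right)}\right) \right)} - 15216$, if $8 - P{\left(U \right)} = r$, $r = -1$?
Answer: $- \frac{228232}{15} \approx -15215.0$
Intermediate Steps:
$P{\left(U \right)} = 9$ ($P{\left(U \right)} = 8 - -1 = 8 + 1 = 9$)
$X = -16$ ($X = 14 - 30 = -16$)
$h{\left(q \right)} = - \frac{8}{q}$ ($h{\left(q \right)} = \frac{\left(-16\right) \frac{1}{q}}{2} = - \frac{8}{q}$)
$h{\left(- 5 \left(-6 + P{\left(Y \right)}\right) \right)} - 15216 = - \frac{8}{\left(-5\right) \left(-6 + 9\right)} - 15216 = - \frac{8}{\left(-5\right) 3} - 15216 = - \frac{8}{-15} - 15216 = \left(-8\right) \left(- \frac{1}{15}\right) - 15216 = \frac{8}{15} - 15216 = - \frac{228232}{15}$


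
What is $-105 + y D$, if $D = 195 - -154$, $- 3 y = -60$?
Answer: $6875$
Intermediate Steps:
$y = 20$ ($y = \left(- \frac{1}{3}\right) \left(-60\right) = 20$)
$D = 349$ ($D = 195 + 154 = 349$)
$-105 + y D = -105 + 20 \cdot 349 = -105 + 6980 = 6875$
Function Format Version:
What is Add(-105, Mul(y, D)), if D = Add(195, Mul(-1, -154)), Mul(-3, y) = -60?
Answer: 6875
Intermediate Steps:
y = 20 (y = Mul(Rational(-1, 3), -60) = 20)
D = 349 (D = Add(195, 154) = 349)
Add(-105, Mul(y, D)) = Add(-105, Mul(20, 349)) = Add(-105, 6980) = 6875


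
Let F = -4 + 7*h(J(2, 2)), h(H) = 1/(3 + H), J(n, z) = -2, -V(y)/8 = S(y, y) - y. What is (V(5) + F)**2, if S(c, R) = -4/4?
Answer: 2601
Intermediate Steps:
S(c, R) = -1 (S(c, R) = -4*1/4 = -1)
V(y) = 8 + 8*y (V(y) = -8*(-1 - y) = 8 + 8*y)
F = 3 (F = -4 + 7/(3 - 2) = -4 + 7/1 = -4 + 7*1 = -4 + 7 = 3)
(V(5) + F)**2 = ((8 + 8*5) + 3)**2 = ((8 + 40) + 3)**2 = (48 + 3)**2 = 51**2 = 2601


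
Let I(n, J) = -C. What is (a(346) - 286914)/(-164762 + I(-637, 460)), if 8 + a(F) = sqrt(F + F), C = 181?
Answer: 286922/164943 - 2*sqrt(173)/164943 ≈ 1.7394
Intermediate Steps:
a(F) = -8 + sqrt(2)*sqrt(F) (a(F) = -8 + sqrt(F + F) = -8 + sqrt(2*F) = -8 + sqrt(2)*sqrt(F))
I(n, J) = -181 (I(n, J) = -1*181 = -181)
(a(346) - 286914)/(-164762 + I(-637, 460)) = ((-8 + sqrt(2)*sqrt(346)) - 286914)/(-164762 - 181) = ((-8 + 2*sqrt(173)) - 286914)/(-164943) = (-286922 + 2*sqrt(173))*(-1/164943) = 286922/164943 - 2*sqrt(173)/164943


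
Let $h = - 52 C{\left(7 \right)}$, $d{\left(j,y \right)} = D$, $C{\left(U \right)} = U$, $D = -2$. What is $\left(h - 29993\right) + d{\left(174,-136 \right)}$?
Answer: $-30359$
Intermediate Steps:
$d{\left(j,y \right)} = -2$
$h = -364$ ($h = \left(-52\right) 7 = -364$)
$\left(h - 29993\right) + d{\left(174,-136 \right)} = \left(-364 - 29993\right) - 2 = -30357 - 2 = -30359$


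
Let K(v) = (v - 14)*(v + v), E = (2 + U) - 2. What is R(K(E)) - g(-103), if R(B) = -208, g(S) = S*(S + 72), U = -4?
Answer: -3401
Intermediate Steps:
E = -4 (E = (2 - 4) - 2 = -2 - 2 = -4)
K(v) = 2*v*(-14 + v) (K(v) = (-14 + v)*(2*v) = 2*v*(-14 + v))
g(S) = S*(72 + S)
R(K(E)) - g(-103) = -208 - (-103)*(72 - 103) = -208 - (-103)*(-31) = -208 - 1*3193 = -208 - 3193 = -3401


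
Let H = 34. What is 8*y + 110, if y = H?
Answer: 382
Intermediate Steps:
y = 34
8*y + 110 = 8*34 + 110 = 272 + 110 = 382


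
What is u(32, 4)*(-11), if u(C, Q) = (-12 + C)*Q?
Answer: -880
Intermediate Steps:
u(C, Q) = Q*(-12 + C)
u(32, 4)*(-11) = (4*(-12 + 32))*(-11) = (4*20)*(-11) = 80*(-11) = -880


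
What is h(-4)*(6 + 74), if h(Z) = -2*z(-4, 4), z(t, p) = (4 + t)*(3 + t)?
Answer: 0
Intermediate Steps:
z(t, p) = (3 + t)*(4 + t)
h(Z) = 0 (h(Z) = -2*(12 + (-4)**2 + 7*(-4)) = -2*(12 + 16 - 28) = -2*0 = 0)
h(-4)*(6 + 74) = 0*(6 + 74) = 0*80 = 0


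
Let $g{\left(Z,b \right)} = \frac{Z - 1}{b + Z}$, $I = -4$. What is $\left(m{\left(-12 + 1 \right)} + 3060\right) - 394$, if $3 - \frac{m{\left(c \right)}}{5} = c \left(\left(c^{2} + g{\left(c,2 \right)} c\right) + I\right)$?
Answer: $\frac{24928}{3} \approx 8309.3$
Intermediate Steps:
$g{\left(Z,b \right)} = \frac{-1 + Z}{Z + b}$
$m{\left(c \right)} = 15 - 5 c \left(-4 + c^{2} + \frac{c \left(-1 + c\right)}{2 + c}\right)$ ($m{\left(c \right)} = 15 - 5 c \left(\left(c^{2} + \frac{-1 + c}{c + 2} c\right) - 4\right) = 15 - 5 c \left(\left(c^{2} + \frac{-1 + c}{2 + c} c\right) - 4\right) = 15 - 5 c \left(\left(c^{2} + \frac{c \left(-1 + c\right)}{2 + c}\right) - 4\right) = 15 - 5 c \left(-4 + c^{2} + \frac{c \left(-1 + c\right)}{2 + c}\right)$)
$\left(m{\left(-12 + 1 \right)} + 3060\right) - 394 = \left(\frac{5 \left(6 - \left(-12 + 1\right)^{4} - 3 \left(-12 + 1\right)^{3} + 5 \left(-12 + 1\right)^{2} + 11 \left(-12 + 1\right)\right)}{2 + \left(-12 + 1\right)} + 3060\right) - 394 = \left(\frac{5 \left(6 - \left(-11\right)^{4} - 3 \left(-11\right)^{3} + 5 \left(-11\right)^{2} + 11 \left(-11\right)\right)}{2 - 11} + 3060\right) + \left(-1279 + 885\right) = \left(\frac{5 \left(6 - 14641 - -3993 + 5 \cdot 121 - 121\right)}{-9} + 3060\right) - 394 = \left(5 \left(- \frac{1}{9}\right) \left(6 - 14641 + 3993 + 605 - 121\right) + 3060\right) - 394 = \left(5 \left(- \frac{1}{9}\right) \left(-10158\right) + 3060\right) - 394 = \left(\frac{16930}{3} + 3060\right) - 394 = \frac{26110}{3} - 394 = \frac{24928}{3}$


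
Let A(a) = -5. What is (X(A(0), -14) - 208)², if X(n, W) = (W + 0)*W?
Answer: 144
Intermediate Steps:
X(n, W) = W² (X(n, W) = W*W = W²)
(X(A(0), -14) - 208)² = ((-14)² - 208)² = (196 - 208)² = (-12)² = 144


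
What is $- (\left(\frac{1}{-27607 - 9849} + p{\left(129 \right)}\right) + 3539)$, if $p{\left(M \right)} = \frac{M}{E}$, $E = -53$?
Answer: $- \frac{7020677675}{1985168} \approx -3536.6$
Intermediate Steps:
$p{\left(M \right)} = - \frac{M}{53}$ ($p{\left(M \right)} = \frac{M}{-53} = M \left(- \frac{1}{53}\right) = - \frac{M}{53}$)
$- (\left(\frac{1}{-27607 - 9849} + p{\left(129 \right)}\right) + 3539) = - (\left(\frac{1}{-27607 - 9849} - \frac{129}{53}\right) + 3539) = - (\left(\frac{1}{-37456} - \frac{129}{53}\right) + 3539) = - (\left(- \frac{1}{37456} - \frac{129}{53}\right) + 3539) = - (- \frac{4831877}{1985168} + 3539) = \left(-1\right) \frac{7020677675}{1985168} = - \frac{7020677675}{1985168}$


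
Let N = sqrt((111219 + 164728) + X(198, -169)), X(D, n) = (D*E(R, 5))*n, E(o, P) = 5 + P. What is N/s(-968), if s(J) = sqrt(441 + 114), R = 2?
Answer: I*sqrt(32563515)/555 ≈ 10.282*I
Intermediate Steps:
s(J) = sqrt(555)
X(D, n) = 10*D*n (X(D, n) = (D*(5 + 5))*n = (D*10)*n = (10*D)*n = 10*D*n)
N = I*sqrt(58673) (N = sqrt((111219 + 164728) + 10*198*(-169)) = sqrt(275947 - 334620) = sqrt(-58673) = I*sqrt(58673) ≈ 242.23*I)
N/s(-968) = (I*sqrt(58673))/(sqrt(555)) = (I*sqrt(58673))*(sqrt(555)/555) = I*sqrt(32563515)/555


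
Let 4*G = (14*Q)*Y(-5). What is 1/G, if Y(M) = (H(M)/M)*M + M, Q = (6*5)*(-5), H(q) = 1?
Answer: 1/2100 ≈ 0.00047619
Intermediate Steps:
Q = -150 (Q = 30*(-5) = -150)
Y(M) = 1 + M (Y(M) = (1/M)*M + M = M/M + M = 1 + M)
G = 2100 (G = ((14*(-150))*(1 - 5))/4 = (-2100*(-4))/4 = (1/4)*8400 = 2100)
1/G = 1/2100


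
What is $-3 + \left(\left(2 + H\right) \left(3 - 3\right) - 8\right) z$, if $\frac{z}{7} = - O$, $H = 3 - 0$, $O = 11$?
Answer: $613$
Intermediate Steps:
$H = 3$ ($H = 3 + 0 = 3$)
$z = -77$ ($z = 7 \left(\left(-1\right) 11\right) = 7 \left(-11\right) = -77$)
$-3 + \left(\left(2 + H\right) \left(3 - 3\right) - 8\right) z = -3 + \left(\left(2 + 3\right) \left(3 - 3\right) - 8\right) \left(-77\right) = -3 + \left(5 \cdot 0 - 8\right) \left(-77\right) = -3 + \left(0 - 8\right) \left(-77\right) = -3 - -616 = -3 + 616 = 613$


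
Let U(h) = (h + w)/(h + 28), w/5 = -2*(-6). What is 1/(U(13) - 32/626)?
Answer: 12833/22193 ≈ 0.57825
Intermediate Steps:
w = 60 (w = 5*(-2*(-6)) = 5*12 = 60)
U(h) = (60 + h)/(28 + h) (U(h) = (h + 60)/(h + 28) = (60 + h)/(28 + h))
1/(U(13) - 32/626) = 1/((60 + 13)/(28 + 13) - 32/626) = 1/(73/41 - 32*1/626) = 1/((1/41)*73 - 16/313) = 1/(73/41 - 16/313) = 1/(22193/12833) = 12833/22193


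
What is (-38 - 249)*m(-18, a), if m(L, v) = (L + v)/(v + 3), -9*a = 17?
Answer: 51373/10 ≈ 5137.3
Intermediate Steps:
a = -17/9 (a = -⅑*17 = -17/9 ≈ -1.8889)
m(L, v) = (L + v)/(3 + v)
(-38 - 249)*m(-18, a) = (-38 - 249)*((-18 - 17/9)/(3 - 17/9)) = -287*(-179)/(10/9*9) = -2583*(-179)/(10*9) = -287*(-179/10) = 51373/10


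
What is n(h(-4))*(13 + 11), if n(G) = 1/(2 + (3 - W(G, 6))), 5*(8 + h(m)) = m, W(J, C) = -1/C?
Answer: 144/31 ≈ 4.6452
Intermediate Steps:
h(m) = -8 + m/5
n(G) = 6/31 (n(G) = 1/(2 + (3 - (-1)/6)) = 1/(2 + (3 - 1*(-1/6))) = 1/(2 + (3 + 1/6)) = 1/(2 + 19/6) = 1/(31/6) = 6/31)
n(h(-4))*(13 + 11) = 6*(13 + 11)/31 = (6/31)*24 = 144/31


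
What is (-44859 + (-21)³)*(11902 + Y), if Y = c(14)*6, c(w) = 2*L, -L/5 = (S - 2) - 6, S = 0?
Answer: -670113840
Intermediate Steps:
L = 40 (L = -5*((0 - 2) - 6) = -5*(-2 - 6) = -5*(-8) = 40)
c(w) = 80 (c(w) = 2*40 = 80)
Y = 480 (Y = 80*6 = 480)
(-44859 + (-21)³)*(11902 + Y) = (-44859 + (-21)³)*(11902 + 480) = (-44859 - 9261)*12382 = -54120*12382 = -670113840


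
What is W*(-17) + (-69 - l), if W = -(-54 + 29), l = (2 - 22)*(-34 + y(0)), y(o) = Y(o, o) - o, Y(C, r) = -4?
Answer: -1254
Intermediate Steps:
y(o) = -4 - o
l = 760 (l = (2 - 22)*(-34 + (-4 - 1*0)) = -20*(-34 + (-4 + 0)) = -20*(-34 - 4) = -20*(-38) = 760)
W = 25 (W = -1*(-25) = 25)
W*(-17) + (-69 - l) = 25*(-17) + (-69 - 1*760) = -425 + (-69 - 760) = -425 - 829 = -1254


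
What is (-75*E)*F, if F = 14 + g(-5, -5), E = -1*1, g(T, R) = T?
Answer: 675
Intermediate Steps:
E = -1
F = 9 (F = 14 - 5 = 9)
(-75*E)*F = -75*(-1)*9 = 75*9 = 675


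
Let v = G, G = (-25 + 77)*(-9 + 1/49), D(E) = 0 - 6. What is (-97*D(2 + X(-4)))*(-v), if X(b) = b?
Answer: 13316160/49 ≈ 2.7176e+5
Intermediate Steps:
D(E) = -6
G = -22880/49 (G = 52*(-9 + 1/49) = 52*(-440/49) = -22880/49 ≈ -466.94)
v = -22880/49 ≈ -466.94
(-97*D(2 + X(-4)))*(-v) = (-97*(-6))*(-1*(-22880/49)) = 582*(22880/49) = 13316160/49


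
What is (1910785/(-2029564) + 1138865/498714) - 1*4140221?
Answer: -2095307165812499723/506085990348 ≈ -4.1402e+6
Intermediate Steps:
(1910785/(-2029564) + 1138865/498714) - 1*4140221 = (1910785*(-1/2029564) + 1138865*(1/498714)) - 4140221 = (-1910785/2029564 + 1138865/498714) - 4140221 = 679232087185/506085990348 - 4140221 = -2095307165812499723/506085990348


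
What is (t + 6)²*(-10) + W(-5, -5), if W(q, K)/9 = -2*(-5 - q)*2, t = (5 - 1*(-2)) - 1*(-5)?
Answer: -3240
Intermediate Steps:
t = 12 (t = (5 + 2) + 5 = 7 + 5 = 12)
W(q, K) = 180 + 36*q (W(q, K) = 9*(-2*(-5 - q)*2) = 9*((10 + 2*q)*2) = 9*(20 + 4*q) = 180 + 36*q)
(t + 6)²*(-10) + W(-5, -5) = (12 + 6)²*(-10) + (180 + 36*(-5)) = 18²*(-10) + (180 - 180) = 324*(-10) + 0 = -3240 + 0 = -3240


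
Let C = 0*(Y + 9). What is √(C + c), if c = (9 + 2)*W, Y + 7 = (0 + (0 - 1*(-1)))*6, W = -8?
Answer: 2*I*√22 ≈ 9.3808*I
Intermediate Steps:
Y = -1 (Y = -7 + (0 + (0 - 1*(-1)))*6 = -7 + (0 + (0 + 1))*6 = -7 + (0 + 1)*6 = -7 + 1*6 = -7 + 6 = -1)
C = 0 (C = 0*(-1 + 9) = 0*8 = 0)
c = -88 (c = (9 + 2)*(-8) = 11*(-8) = -88)
√(C + c) = √(0 - 88) = √(-88) = 2*I*√22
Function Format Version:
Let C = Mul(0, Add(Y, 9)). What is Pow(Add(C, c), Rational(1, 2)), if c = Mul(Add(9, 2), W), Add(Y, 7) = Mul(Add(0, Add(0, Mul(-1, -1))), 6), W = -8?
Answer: Mul(2, I, Pow(22, Rational(1, 2))) ≈ Mul(9.3808, I)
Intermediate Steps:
Y = -1 (Y = Add(-7, Mul(Add(0, Add(0, Mul(-1, -1))), 6)) = Add(-7, Mul(Add(0, Add(0, 1)), 6)) = Add(-7, Mul(Add(0, 1), 6)) = Add(-7, Mul(1, 6)) = Add(-7, 6) = -1)
C = 0 (C = Mul(0, Add(-1, 9)) = Mul(0, 8) = 0)
c = -88 (c = Mul(Add(9, 2), -8) = Mul(11, -8) = -88)
Pow(Add(C, c), Rational(1, 2)) = Pow(Add(0, -88), Rational(1, 2)) = Pow(-88, Rational(1, 2)) = Mul(2, I, Pow(22, Rational(1, 2)))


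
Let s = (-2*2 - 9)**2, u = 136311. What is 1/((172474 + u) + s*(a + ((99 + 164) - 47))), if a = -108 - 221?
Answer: 1/289688 ≈ 3.4520e-6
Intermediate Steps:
s = 169 (s = (-4 - 9)**2 = (-13)**2 = 169)
a = -329
1/((172474 + u) + s*(a + ((99 + 164) - 47))) = 1/((172474 + 136311) + 169*(-329 + ((99 + 164) - 47))) = 1/(308785 + 169*(-329 + (263 - 47))) = 1/(308785 + 169*(-329 + 216)) = 1/(308785 + 169*(-113)) = 1/(308785 - 19097) = 1/289688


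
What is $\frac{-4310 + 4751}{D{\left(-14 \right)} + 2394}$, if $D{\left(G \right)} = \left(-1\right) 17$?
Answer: $\frac{441}{2377} \approx 0.18553$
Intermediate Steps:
$D{\left(G \right)} = -17$
$\frac{-4310 + 4751}{D{\left(-14 \right)} + 2394} = \frac{-4310 + 4751}{-17 + 2394} = \frac{441}{2377}$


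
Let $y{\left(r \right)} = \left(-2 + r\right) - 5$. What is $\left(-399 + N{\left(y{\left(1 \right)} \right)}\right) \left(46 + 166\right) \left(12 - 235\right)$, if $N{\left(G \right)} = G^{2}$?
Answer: $17161188$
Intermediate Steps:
$y{\left(r \right)} = -7 + r$
$\left(-399 + N{\left(y{\left(1 \right)} \right)}\right) \left(46 + 166\right) \left(12 - 235\right) = \left(-399 + \left(-7 + 1\right)^{2}\right) \left(46 + 166\right) \left(12 - 235\right) = \left(-399 + \left(-6\right)^{2}\right) 212 \left(-223\right) = \left(-399 + 36\right) \left(-47276\right) = \left(-363\right) \left(-47276\right) = 17161188$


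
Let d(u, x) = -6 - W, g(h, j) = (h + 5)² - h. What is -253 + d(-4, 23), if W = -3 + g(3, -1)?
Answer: -317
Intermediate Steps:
g(h, j) = (5 + h)² - h
W = 58 (W = -3 + ((5 + 3)² - 1*3) = -3 + (8² - 3) = -3 + (64 - 3) = -3 + 61 = 58)
d(u, x) = -64 (d(u, x) = -6 - 1*58 = -6 - 58 = -64)
-253 + d(-4, 23) = -253 - 64 = -317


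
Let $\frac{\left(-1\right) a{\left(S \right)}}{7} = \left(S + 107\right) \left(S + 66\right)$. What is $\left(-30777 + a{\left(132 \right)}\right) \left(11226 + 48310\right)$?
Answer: $-21553877616$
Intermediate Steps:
$a{\left(S \right)} = - 7 \left(66 + S\right) \left(107 + S\right)$ ($a{\left(S \right)} = - 7 \left(S + 107\right) \left(S + 66\right) = - 7 \left(107 + S\right) \left(66 + S\right) = - 7 \left(66 + S\right) \left(107 + S\right)$)
$\left(-30777 + a{\left(132 \right)}\right) \left(11226 + 48310\right) = \left(-30777 - \left(209286 + 121968\right)\right) \left(11226 + 48310\right) = \left(-30777 - 331254\right) 59536 = \left(-362031\right) 59536 = -21553877616$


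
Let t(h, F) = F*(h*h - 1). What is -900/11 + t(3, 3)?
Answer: -636/11 ≈ -57.818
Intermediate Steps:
t(h, F) = F*(-1 + h**2) (t(h, F) = F*(h**2 - 1) = F*(-1 + h**2))
-900/11 + t(3, 3) = -900/11 + 3*(-1 + 3**2) = -900/11 + 3*(-1 + 9) = -25*36/11 + 3*8 = -900/11 + 24 = -636/11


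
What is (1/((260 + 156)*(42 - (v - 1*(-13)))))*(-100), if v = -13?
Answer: -25/4368 ≈ -0.0057234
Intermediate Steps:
(1/((260 + 156)*(42 - (v - 1*(-13)))))*(-100) = (1/((260 + 156)*(42 - (-13 - 1*(-13)))))*(-100) = (1/(416*(42 - (-13 + 13))))*(-100) = (1/(416*(42 - 1*0)))*(-100) = (1/(416*(42 + 0)))*(-100) = ((1/416)/42)*(-100) = ((1/416)*(1/42))*(-100) = (1/17472)*(-100) = -25/4368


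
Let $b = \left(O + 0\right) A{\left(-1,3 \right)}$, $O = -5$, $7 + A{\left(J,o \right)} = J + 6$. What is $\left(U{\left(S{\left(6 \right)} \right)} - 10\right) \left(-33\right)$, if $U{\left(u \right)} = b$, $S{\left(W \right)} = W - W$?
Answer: $0$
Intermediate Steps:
$A{\left(J,o \right)} = -1 + J$ ($A{\left(J,o \right)} = -7 + \left(J + 6\right) = -7 + \left(6 + J\right) = -1 + J$)
$S{\left(W \right)} = 0$
$b = 10$ ($b = \left(-5 + 0\right) \left(-1 - 1\right) = \left(-5\right) \left(-2\right) = 10$)
$U{\left(u \right)} = 10$
$\left(U{\left(S{\left(6 \right)} \right)} - 10\right) \left(-33\right) = \left(10 - 10\right) \left(-33\right) = 0 \left(-33\right) = 0$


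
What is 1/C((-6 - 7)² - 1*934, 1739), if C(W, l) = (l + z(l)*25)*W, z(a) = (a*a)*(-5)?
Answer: 1/289180240290 ≈ 3.4580e-12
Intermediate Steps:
z(a) = -5*a² (z(a) = a²*(-5) = -5*a²)
C(W, l) = W*(l - 125*l²) (C(W, l) = (l - 5*l²*25)*W = (l - 125*l²)*W = W*(l - 125*l²))
1/C((-6 - 7)² - 1*934, 1739) = 1/(((-6 - 7)² - 1*934)*1739*(1 - 125*1739)) = 1/(((-13)² - 934)*1739*(1 - 217375)) = 1/((169 - 934)*1739*(-217374)) = 1/(-765*1739*(-217374)) = 1/289180240290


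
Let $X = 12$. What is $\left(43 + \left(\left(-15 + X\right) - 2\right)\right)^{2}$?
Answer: $1444$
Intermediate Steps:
$\left(43 + \left(\left(-15 + X\right) - 2\right)\right)^{2} = \left(43 + \left(\left(-15 + 12\right) - 2\right)\right)^{2} = \left(43 - 5\right)^{2} = 38^{2} = 1444$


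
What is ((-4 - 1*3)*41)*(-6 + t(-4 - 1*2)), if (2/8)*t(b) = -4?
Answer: 6314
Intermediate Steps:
t(b) = -16 (t(b) = 4*(-4) = -16)
((-4 - 1*3)*41)*(-6 + t(-4 - 1*2)) = ((-4 - 1*3)*41)*(-6 - 16) = ((-4 - 3)*41)*(-22) = -7*41*(-22) = -287*(-22) = 6314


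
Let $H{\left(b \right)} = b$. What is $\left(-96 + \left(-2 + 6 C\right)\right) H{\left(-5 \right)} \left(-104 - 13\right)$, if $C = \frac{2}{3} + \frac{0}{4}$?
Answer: $-54990$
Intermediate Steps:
$C = \frac{2}{3}$ ($C = 2 \cdot \frac{1}{3} + 0 \cdot \frac{1}{4} = \frac{2}{3} + 0 = \frac{2}{3} \approx 0.66667$)
$\left(-96 + \left(-2 + 6 C\right)\right) H{\left(-5 \right)} \left(-104 - 13\right) = \left(-96 + \left(-2 + 6 \cdot \frac{2}{3}\right)\right) \left(-5\right) \left(-104 - 13\right) = \left(-96 + \left(-2 + 4\right)\right) \left(-5\right) \left(-117\right) = \left(-96 + 2\right) \left(-5\right) \left(-117\right) = \left(-94\right) \left(-5\right) \left(-117\right) = 470 \left(-117\right) = -54990$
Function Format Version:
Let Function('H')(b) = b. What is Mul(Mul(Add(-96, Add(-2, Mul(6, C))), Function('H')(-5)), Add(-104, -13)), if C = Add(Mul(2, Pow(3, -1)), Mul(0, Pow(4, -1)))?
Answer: -54990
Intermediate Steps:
C = Rational(2, 3) (C = Add(Mul(2, Rational(1, 3)), Mul(0, Rational(1, 4))) = Add(Rational(2, 3), 0) = Rational(2, 3) ≈ 0.66667)
Mul(Mul(Add(-96, Add(-2, Mul(6, C))), Function('H')(-5)), Add(-104, -13)) = Mul(Mul(Add(-96, Add(-2, Mul(6, Rational(2, 3)))), -5), Add(-104, -13)) = Mul(Mul(Add(-96, Add(-2, 4)), -5), -117) = Mul(Mul(Add(-96, 2), -5), -117) = Mul(Mul(-94, -5), -117) = Mul(470, -117) = -54990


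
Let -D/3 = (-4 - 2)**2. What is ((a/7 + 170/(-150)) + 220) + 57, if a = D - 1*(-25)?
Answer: 27721/105 ≈ 264.01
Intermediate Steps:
D = -108 (D = -3*(-4 - 2)**2 = -3*(-6)**2 = -3*36 = -108)
a = -83 (a = -108 - 1*(-25) = -108 + 25 = -83)
((a/7 + 170/(-150)) + 220) + 57 = ((-83/7 + 170/(-150)) + 220) + 57 = ((-83*1/7 + 170*(-1/150)) + 220) + 57 = ((-83/7 - 17/15) + 220) + 57 = (-1364/105 + 220) + 57 = 21736/105 + 57 = 27721/105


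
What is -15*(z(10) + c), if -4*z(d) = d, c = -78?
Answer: 2415/2 ≈ 1207.5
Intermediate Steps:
z(d) = -d/4
-15*(z(10) + c) = -15*(-¼*10 - 78) = -15*(-5/2 - 78) = -15*(-161/2) = 2415/2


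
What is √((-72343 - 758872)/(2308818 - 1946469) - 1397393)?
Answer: 2*I*√5096486871096023/120783 ≈ 1182.1*I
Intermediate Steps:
√((-72343 - 758872)/(2308818 - 1946469) - 1397393) = √(-831215/362349 - 1397393) = √(-506344787372/362349) = 2*I*√5096486871096023/120783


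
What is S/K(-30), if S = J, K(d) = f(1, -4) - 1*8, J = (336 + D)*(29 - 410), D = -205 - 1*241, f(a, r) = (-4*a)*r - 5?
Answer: 13970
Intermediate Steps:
f(a, r) = -5 - 4*a*r (f(a, r) = -4*a*r - 5 = -5 - 4*a*r)
D = -446 (D = -205 - 241 = -446)
J = 41910 (J = (336 - 446)*(29 - 410) = -110*(-381) = 41910)
K(d) = 3 (K(d) = (-5 - 4*1*(-4)) - 1*8 = (-5 + 16) - 8 = 11 - 8 = 3)
S = 41910
S/K(-30) = 41910/3 = 41910*(1/3) = 13970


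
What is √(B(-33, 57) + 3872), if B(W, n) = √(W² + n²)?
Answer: √(3872 + 3*√482) ≈ 62.752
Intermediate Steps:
√(B(-33, 57) + 3872) = √(√((-33)² + 57²) + 3872) = √(√(1089 + 3249) + 3872) = √(√4338 + 3872) = √(3*√482 + 3872) = √(3872 + 3*√482)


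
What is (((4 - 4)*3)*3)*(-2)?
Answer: 0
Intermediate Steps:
(((4 - 4)*3)*3)*(-2) = ((0*3)*3)*(-2) = (0*3)*(-2) = 0*(-2) = 0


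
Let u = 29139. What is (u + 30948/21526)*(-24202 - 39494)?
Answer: -19977519870576/10763 ≈ -1.8561e+9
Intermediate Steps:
(u + 30948/21526)*(-24202 - 39494) = (29139 + 30948/21526)*(-24202 - 39494) = (29139 + 30948*(1/21526))*(-63696) = (29139 + 15474/10763)*(-63696) = (313638531/10763)*(-63696) = -19977519870576/10763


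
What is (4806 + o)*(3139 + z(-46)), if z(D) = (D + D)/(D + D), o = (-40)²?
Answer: 20114840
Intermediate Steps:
o = 1600
z(D) = 1 (z(D) = (2*D)/((2*D)) = (2*D)*(1/(2*D)) = 1)
(4806 + o)*(3139 + z(-46)) = (4806 + 1600)*(3139 + 1) = 6406*3140 = 20114840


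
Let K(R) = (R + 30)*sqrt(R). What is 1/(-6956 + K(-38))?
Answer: I/(4*(-1739*I + 2*sqrt(38))) ≈ -0.00014375 + 1.0192e-6*I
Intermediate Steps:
K(R) = sqrt(R)*(30 + R) (K(R) = (30 + R)*sqrt(R) = sqrt(R)*(30 + R))
1/(-6956 + K(-38)) = 1/(-6956 + sqrt(-38)*(30 - 38)) = 1/(-6956 + (I*sqrt(38))*(-8)) = 1/(-6956 - 8*I*sqrt(38))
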